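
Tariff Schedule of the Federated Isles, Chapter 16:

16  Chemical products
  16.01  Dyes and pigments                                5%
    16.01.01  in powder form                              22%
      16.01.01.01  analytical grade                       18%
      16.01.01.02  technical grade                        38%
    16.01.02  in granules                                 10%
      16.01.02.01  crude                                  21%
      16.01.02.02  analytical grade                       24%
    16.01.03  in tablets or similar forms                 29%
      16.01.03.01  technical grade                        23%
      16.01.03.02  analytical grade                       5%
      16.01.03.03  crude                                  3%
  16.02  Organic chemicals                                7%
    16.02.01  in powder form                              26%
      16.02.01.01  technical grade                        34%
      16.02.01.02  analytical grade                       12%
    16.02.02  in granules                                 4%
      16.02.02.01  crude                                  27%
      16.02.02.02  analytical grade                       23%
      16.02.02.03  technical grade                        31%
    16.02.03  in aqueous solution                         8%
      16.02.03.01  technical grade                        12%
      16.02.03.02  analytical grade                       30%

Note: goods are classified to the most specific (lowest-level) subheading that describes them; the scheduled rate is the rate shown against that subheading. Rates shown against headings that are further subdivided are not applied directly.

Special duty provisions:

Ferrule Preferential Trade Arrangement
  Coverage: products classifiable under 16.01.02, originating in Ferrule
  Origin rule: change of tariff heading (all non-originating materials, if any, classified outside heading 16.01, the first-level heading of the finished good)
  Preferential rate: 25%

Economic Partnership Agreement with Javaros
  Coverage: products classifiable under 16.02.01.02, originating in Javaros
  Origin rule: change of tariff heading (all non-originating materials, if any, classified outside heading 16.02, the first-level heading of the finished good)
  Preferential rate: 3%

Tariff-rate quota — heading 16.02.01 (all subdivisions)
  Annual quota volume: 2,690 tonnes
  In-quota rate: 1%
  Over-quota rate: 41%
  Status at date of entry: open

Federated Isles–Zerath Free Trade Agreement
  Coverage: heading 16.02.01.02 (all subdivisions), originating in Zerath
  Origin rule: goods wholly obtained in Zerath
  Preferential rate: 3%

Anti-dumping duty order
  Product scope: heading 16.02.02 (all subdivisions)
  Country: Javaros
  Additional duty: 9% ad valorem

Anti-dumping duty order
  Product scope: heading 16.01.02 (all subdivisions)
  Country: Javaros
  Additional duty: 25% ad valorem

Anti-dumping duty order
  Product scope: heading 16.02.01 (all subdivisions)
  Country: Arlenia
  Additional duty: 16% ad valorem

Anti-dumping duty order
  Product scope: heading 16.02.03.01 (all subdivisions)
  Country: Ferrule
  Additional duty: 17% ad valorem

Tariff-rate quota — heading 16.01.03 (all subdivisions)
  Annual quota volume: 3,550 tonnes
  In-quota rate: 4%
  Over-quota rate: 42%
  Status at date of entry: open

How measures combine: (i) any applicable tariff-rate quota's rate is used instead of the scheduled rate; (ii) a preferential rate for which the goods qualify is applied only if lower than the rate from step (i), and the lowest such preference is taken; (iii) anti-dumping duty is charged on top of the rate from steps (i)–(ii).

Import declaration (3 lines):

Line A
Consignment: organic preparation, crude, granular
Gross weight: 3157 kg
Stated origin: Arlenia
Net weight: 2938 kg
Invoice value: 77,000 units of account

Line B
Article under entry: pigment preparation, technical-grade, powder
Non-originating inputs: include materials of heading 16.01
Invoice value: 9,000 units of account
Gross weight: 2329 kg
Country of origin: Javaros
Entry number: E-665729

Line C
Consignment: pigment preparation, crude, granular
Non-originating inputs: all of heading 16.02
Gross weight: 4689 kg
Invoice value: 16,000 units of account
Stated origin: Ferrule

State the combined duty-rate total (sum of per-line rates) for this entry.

86%

Line A: organic → 16.02; granular → 16.02.02; crude → 16.02.02.01. Scheduled 27%. No special measure applies. → 27%.
Line B: pigment → 16.01; powder → 16.01.01; technical-grade → 16.01.01.02. Scheduled 38%. Javaros agreement on 16.02.01.02: 16.01.01.02 not covered. → 38%.
Line C: pigment → 16.01; granular → 16.01.02; crude → 16.01.02.01. Scheduled 21%. Ferrule agreement on 16.01.02: CTH met → 25% available; preference 25% not lower than 21% → no reduction. → 21%.
Sum: 27% + 38% + 21% = 86%.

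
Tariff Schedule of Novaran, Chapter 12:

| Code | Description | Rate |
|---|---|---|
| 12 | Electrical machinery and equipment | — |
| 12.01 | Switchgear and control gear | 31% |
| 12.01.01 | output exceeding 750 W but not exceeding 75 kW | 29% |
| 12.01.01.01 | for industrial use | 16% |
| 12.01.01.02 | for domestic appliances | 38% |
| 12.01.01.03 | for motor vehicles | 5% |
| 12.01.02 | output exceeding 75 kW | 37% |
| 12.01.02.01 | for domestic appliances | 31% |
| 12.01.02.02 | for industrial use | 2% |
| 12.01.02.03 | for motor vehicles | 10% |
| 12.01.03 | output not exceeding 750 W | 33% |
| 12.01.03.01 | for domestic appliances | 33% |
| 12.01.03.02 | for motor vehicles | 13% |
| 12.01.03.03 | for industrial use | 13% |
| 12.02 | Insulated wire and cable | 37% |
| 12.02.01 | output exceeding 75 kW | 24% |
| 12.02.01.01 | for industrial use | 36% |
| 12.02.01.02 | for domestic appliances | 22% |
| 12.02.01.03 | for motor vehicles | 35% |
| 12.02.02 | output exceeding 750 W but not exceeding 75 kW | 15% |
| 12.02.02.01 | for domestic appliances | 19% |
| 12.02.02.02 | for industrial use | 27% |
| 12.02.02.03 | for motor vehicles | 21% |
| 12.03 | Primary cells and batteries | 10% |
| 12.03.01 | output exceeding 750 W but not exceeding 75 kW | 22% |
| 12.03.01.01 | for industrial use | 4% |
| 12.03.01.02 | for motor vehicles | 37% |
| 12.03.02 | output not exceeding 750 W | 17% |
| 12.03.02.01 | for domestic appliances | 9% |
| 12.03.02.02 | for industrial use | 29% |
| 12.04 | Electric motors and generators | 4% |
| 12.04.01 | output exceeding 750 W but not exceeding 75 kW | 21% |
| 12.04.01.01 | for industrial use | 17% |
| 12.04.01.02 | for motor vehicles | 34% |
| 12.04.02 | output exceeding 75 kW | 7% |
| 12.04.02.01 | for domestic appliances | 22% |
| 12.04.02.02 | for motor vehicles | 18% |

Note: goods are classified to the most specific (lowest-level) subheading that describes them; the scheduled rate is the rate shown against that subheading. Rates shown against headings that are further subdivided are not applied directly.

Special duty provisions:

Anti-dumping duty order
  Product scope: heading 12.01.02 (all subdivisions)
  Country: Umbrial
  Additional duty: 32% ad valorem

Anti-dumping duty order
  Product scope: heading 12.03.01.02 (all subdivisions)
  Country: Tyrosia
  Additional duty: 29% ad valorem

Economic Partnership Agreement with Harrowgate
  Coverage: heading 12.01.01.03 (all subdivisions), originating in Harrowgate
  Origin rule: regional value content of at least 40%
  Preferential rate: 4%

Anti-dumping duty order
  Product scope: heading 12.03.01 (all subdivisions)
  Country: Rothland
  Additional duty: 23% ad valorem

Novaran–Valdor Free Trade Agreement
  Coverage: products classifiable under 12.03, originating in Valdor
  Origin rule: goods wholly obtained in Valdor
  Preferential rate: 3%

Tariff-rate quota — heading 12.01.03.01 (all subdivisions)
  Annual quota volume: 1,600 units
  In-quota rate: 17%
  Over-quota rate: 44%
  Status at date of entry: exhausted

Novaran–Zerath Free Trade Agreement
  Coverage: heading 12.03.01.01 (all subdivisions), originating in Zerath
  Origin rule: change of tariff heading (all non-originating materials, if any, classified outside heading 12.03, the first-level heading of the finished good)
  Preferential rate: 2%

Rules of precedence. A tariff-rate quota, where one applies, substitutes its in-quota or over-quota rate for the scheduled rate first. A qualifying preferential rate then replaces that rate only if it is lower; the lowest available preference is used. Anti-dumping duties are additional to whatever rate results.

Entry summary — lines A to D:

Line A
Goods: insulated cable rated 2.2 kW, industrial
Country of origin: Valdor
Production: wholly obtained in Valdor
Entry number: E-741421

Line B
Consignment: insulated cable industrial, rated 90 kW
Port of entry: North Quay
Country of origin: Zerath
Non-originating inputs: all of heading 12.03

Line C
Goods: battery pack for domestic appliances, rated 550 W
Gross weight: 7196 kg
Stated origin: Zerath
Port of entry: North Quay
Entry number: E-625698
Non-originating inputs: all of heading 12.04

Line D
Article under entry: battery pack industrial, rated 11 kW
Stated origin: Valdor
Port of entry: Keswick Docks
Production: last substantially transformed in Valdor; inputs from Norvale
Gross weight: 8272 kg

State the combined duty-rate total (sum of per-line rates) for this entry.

76%

Line A: insulated cable → 12.02; rated 2.2 kW → 12.02.02; industrial → 12.02.02.02. Scheduled 27%. Valdor agreement on 12.03: 12.02.02.02 not covered. → 27%.
Line B: insulated cable → 12.02; rated 90 kW → 12.02.01; industrial → 12.02.01.01. Scheduled 36%. Zerath agreement on 12.03.01.01: 12.02.01.01 not covered. → 36%.
Line C: battery pack → 12.03; rated 550 W → 12.03.02; for domestic appliances → 12.03.02.01. Scheduled 9%. Zerath agreement on 12.03.01.01: 12.03.02.01 not covered. → 9%.
Line D: battery pack → 12.03; rated 11 kW → 12.03.01; industrial → 12.03.01.01. Scheduled 4%. Valdor agreement on 12.03: not wholly obtained. → 4%.
Sum: 27% + 36% + 9% + 4% = 76%.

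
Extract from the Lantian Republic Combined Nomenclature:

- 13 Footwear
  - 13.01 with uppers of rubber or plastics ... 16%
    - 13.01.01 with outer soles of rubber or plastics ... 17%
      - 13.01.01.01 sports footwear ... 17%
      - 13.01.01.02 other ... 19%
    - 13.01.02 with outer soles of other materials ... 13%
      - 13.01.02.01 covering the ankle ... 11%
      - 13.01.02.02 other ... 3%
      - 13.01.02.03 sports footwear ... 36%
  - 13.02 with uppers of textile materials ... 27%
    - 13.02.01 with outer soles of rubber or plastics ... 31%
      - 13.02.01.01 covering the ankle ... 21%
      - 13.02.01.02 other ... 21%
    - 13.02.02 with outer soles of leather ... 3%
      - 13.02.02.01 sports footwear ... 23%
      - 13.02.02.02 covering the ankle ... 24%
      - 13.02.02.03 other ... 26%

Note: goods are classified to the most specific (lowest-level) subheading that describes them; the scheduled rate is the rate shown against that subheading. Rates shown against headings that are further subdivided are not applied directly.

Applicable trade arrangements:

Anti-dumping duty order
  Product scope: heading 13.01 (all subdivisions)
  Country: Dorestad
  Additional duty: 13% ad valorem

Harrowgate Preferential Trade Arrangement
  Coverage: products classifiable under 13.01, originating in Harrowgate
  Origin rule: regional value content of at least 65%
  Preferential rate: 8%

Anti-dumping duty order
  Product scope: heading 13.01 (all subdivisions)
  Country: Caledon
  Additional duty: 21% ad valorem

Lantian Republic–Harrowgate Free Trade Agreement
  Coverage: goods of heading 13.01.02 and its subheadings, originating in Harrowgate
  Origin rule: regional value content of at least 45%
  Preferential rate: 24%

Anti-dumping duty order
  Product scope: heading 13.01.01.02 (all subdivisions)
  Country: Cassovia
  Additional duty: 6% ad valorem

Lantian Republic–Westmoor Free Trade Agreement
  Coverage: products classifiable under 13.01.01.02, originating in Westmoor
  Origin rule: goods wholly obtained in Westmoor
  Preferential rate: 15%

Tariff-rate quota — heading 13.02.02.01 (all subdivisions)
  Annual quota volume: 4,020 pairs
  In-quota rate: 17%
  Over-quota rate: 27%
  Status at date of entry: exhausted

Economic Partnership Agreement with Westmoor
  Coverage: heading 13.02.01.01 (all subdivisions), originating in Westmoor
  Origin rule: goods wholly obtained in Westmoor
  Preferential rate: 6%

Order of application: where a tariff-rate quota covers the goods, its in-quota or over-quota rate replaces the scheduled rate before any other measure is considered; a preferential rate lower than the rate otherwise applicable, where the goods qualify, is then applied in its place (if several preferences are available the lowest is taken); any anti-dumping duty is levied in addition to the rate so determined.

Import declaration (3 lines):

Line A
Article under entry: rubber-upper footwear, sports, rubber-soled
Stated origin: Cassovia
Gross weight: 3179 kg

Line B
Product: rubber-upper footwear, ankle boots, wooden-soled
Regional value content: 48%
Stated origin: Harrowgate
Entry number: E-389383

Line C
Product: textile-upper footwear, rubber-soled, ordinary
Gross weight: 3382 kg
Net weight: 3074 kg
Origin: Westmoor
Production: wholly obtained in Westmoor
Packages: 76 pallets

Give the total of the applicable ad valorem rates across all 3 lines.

Line A: rubber-upper → 13.01; rubber-soled → 13.01.01; sports → 13.01.01.01. Scheduled 17%. No special measure applies. → 17%.
Line B: rubber-upper → 13.01; wooden-soled → 13.01.02; ankle boots → 13.01.02.01. Scheduled 11%. Harrowgate agreement on 13.01: RVC < 65%; Harrowgate agreement on 13.01.02: RVC ≥ 45% → 24% available; preference 24% not lower than 11% → no reduction. → 11%.
Line C: textile-upper → 13.02; rubber-soled → 13.02.01; ordinary → 13.02.01.02. Scheduled 21%. Westmoor agreement on 13.01.01.02: 13.02.01.02 not covered; Westmoor agreement on 13.02.01.01: 13.02.01.02 not covered. → 21%.
Sum: 17% + 11% + 21% = 49%.

49%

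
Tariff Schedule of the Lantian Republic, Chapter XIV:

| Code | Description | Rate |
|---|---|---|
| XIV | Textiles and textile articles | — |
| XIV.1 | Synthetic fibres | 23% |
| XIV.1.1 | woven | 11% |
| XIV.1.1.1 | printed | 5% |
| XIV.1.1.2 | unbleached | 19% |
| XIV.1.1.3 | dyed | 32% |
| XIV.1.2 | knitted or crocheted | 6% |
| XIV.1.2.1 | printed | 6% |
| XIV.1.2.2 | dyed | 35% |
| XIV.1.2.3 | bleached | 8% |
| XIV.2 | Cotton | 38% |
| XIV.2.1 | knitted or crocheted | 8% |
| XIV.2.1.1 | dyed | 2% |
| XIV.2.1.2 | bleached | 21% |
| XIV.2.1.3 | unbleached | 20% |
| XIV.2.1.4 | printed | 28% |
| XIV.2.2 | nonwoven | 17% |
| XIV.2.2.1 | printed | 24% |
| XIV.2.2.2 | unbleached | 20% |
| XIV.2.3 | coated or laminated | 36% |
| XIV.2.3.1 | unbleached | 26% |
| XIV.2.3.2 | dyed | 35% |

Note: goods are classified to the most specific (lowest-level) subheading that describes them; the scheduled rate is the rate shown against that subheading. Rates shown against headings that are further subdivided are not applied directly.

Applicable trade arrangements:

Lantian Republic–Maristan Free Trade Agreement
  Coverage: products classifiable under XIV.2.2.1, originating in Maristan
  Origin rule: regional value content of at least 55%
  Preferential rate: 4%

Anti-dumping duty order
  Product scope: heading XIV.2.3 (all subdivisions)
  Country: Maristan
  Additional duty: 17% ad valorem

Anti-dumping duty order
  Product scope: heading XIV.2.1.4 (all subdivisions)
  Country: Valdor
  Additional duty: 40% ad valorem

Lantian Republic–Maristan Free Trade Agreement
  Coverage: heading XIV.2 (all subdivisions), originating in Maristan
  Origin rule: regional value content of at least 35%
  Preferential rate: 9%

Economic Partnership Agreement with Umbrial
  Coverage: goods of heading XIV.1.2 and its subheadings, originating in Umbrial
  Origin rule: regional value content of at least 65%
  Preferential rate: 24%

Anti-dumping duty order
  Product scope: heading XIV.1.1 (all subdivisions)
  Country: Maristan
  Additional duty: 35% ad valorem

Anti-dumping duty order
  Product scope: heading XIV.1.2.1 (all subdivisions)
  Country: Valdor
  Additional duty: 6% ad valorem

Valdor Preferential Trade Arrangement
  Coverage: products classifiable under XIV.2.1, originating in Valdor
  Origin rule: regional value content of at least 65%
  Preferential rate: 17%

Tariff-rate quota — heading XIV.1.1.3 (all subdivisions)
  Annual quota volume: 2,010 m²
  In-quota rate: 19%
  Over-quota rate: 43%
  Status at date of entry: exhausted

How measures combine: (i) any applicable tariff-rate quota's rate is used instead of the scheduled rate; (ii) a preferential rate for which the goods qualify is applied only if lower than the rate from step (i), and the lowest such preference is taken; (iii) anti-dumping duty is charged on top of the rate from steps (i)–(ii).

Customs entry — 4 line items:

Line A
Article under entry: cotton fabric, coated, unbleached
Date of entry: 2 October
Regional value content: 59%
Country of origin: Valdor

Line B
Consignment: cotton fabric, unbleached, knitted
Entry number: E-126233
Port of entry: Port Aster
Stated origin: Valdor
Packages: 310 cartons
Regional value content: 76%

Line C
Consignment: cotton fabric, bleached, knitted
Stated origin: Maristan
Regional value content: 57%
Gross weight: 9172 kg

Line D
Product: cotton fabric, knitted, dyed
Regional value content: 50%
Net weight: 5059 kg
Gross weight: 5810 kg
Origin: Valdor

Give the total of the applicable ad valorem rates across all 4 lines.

54%

Line A: cotton → XIV.2; coated → XIV.2.3; unbleached → XIV.2.3.1. Scheduled 26%. Valdor agreement on XIV.2.1: XIV.2.3.1 not covered. → 26%.
Line B: cotton → XIV.2; knitted → XIV.2.1; unbleached → XIV.2.1.3. Scheduled 20%. Valdor agreement on XIV.2.1: RVC ≥ 65% → 17% available; preferential 17%. → 17%.
Line C: cotton → XIV.2; knitted → XIV.2.1; bleached → XIV.2.1.2. Scheduled 21%. Maristan agreement on XIV.2.2.1: XIV.2.1.2 not covered; Maristan agreement on XIV.2: RVC ≥ 35% → 9% available; preferential 9%. → 9%.
Line D: cotton → XIV.2; knitted → XIV.2.1; dyed → XIV.2.1.1. Scheduled 2%. Valdor agreement on XIV.2.1: RVC < 65%. → 2%.
Sum: 26% + 17% + 9% + 2% = 54%.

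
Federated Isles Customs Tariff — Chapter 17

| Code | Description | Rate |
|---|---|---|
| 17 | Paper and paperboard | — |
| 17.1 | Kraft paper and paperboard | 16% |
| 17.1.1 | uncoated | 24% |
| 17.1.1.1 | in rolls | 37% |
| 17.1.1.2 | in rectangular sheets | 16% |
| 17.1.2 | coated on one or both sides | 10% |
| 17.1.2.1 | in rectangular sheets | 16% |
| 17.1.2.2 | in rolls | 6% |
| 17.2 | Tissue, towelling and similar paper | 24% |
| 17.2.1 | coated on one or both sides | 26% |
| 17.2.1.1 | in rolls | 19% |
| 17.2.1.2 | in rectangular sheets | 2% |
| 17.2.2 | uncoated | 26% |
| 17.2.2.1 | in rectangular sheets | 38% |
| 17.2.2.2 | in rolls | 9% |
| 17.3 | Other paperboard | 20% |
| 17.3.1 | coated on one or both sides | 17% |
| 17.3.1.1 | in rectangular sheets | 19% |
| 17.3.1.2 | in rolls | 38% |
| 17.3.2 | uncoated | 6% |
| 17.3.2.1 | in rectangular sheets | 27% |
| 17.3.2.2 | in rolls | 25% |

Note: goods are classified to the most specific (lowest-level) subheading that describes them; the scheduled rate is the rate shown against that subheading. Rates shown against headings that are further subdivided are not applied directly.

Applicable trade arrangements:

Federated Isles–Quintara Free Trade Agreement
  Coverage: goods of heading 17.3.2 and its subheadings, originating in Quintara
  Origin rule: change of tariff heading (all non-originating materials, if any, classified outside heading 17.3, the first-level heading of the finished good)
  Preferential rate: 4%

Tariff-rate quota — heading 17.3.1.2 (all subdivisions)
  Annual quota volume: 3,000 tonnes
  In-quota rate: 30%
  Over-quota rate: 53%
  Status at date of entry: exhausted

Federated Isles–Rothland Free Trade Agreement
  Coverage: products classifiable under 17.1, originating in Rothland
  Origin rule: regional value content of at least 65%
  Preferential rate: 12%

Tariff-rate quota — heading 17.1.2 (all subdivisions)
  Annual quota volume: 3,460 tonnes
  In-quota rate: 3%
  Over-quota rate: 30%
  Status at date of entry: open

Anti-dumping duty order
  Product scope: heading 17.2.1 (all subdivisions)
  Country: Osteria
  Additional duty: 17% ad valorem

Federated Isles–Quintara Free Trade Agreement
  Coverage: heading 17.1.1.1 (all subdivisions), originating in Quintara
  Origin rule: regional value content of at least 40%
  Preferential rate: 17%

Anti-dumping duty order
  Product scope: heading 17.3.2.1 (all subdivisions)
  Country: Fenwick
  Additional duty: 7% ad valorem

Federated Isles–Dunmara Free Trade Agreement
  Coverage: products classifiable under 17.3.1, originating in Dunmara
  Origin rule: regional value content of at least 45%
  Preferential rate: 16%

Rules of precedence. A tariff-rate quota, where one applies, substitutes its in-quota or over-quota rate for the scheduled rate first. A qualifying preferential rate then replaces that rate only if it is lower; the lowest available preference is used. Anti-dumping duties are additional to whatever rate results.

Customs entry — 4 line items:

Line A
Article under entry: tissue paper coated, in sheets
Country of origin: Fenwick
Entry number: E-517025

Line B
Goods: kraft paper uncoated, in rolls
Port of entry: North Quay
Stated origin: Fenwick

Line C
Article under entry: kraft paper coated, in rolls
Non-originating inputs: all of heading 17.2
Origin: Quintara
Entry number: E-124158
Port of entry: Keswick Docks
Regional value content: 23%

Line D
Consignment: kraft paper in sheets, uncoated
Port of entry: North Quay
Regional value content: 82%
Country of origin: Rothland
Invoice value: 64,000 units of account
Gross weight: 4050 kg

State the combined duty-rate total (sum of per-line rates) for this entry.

Line A: tissue paper → 17.2; coated → 17.2.1; in sheets → 17.2.1.2. Scheduled 2%. No special measure applies. → 2%.
Line B: kraft paper → 17.1; uncoated → 17.1.1; in rolls → 17.1.1.1. Scheduled 37%. No special measure applies. → 37%.
Line C: kraft paper → 17.1; coated → 17.1.2; in rolls → 17.1.2.2. Scheduled 6%. quota on 17.1.2 open → in-quota 3%; Quintara agreement on 17.3.2: 17.1.2.2 not covered; Quintara agreement on 17.1.1.1: 17.1.2.2 not covered. → 3%.
Line D: kraft paper → 17.1; uncoated → 17.1.1; in sheets → 17.1.1.2. Scheduled 16%. Rothland agreement on 17.1: RVC ≥ 65% → 12% available; preferential 12%. → 12%.
Sum: 2% + 37% + 3% + 12% = 54%.

54%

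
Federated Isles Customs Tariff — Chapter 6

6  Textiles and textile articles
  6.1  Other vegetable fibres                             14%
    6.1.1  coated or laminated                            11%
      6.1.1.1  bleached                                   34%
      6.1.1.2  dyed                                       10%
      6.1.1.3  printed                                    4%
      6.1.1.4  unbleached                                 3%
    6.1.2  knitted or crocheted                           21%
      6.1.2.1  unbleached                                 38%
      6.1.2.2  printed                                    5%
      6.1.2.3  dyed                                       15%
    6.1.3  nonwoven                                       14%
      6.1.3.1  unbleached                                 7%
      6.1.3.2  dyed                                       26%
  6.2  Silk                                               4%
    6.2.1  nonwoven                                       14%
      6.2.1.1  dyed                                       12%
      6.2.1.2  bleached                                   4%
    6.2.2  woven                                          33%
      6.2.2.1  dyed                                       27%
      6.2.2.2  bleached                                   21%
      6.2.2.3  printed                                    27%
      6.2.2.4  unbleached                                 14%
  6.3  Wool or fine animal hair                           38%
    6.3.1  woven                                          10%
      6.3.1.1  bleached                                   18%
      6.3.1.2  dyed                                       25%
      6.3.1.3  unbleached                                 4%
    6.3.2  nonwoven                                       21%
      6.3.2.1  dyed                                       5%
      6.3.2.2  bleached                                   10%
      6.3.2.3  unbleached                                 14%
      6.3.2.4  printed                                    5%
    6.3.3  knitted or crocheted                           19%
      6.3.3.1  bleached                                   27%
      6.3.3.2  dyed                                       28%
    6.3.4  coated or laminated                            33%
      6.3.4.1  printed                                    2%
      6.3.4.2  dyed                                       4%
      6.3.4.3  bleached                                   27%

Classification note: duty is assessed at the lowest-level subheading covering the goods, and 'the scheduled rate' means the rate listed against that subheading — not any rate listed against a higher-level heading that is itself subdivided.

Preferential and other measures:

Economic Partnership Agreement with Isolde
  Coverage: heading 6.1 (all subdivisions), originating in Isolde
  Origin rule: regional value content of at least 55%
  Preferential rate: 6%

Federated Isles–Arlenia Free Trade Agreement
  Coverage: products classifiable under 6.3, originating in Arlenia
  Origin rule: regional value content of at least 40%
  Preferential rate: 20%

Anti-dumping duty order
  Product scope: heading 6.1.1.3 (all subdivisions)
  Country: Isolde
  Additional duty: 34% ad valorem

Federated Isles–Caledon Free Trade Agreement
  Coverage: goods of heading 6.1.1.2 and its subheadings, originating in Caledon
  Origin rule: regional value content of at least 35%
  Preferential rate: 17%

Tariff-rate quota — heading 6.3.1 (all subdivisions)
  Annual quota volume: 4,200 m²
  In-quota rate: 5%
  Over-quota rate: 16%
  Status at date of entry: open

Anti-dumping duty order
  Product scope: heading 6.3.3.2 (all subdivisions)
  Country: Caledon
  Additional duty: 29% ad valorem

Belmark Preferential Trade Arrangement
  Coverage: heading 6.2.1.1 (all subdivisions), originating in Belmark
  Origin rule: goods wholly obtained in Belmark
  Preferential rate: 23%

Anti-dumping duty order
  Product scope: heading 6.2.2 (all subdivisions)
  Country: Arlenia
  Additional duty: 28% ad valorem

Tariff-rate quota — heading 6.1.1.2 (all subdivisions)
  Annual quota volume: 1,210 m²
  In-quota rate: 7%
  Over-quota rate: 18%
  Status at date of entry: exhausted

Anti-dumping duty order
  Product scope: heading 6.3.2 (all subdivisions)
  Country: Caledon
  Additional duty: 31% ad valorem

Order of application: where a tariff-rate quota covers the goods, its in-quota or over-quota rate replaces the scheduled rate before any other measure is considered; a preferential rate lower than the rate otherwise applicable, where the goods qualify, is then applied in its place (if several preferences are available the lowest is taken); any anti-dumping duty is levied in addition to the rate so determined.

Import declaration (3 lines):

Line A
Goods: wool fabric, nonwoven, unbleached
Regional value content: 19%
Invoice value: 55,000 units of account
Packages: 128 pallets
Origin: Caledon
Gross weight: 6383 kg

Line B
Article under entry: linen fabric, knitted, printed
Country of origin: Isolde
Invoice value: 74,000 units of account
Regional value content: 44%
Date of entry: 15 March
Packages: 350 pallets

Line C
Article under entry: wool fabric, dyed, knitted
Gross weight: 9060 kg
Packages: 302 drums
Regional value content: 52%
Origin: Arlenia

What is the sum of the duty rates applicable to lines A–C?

Line A: wool → 6.3; nonwoven → 6.3.2; unbleached → 6.3.2.3. Scheduled 14%. Caledon agreement on 6.1.1.2: 6.3.2.3 not covered; anti-dumping (Caledon, 6.3.2): +31%; total 14% + 31% = 45%. → 45%.
Line B: linen → 6.1; knitted → 6.1.2; printed → 6.1.2.2. Scheduled 5%. Isolde agreement on 6.1: RVC < 55%. → 5%.
Line C: wool → 6.3; knitted → 6.3.3; dyed → 6.3.3.2. Scheduled 28%. Arlenia agreement on 6.3: RVC ≥ 40% → 20% available; preferential 20%. → 20%.
Sum: 45% + 5% + 20% = 70%.

70%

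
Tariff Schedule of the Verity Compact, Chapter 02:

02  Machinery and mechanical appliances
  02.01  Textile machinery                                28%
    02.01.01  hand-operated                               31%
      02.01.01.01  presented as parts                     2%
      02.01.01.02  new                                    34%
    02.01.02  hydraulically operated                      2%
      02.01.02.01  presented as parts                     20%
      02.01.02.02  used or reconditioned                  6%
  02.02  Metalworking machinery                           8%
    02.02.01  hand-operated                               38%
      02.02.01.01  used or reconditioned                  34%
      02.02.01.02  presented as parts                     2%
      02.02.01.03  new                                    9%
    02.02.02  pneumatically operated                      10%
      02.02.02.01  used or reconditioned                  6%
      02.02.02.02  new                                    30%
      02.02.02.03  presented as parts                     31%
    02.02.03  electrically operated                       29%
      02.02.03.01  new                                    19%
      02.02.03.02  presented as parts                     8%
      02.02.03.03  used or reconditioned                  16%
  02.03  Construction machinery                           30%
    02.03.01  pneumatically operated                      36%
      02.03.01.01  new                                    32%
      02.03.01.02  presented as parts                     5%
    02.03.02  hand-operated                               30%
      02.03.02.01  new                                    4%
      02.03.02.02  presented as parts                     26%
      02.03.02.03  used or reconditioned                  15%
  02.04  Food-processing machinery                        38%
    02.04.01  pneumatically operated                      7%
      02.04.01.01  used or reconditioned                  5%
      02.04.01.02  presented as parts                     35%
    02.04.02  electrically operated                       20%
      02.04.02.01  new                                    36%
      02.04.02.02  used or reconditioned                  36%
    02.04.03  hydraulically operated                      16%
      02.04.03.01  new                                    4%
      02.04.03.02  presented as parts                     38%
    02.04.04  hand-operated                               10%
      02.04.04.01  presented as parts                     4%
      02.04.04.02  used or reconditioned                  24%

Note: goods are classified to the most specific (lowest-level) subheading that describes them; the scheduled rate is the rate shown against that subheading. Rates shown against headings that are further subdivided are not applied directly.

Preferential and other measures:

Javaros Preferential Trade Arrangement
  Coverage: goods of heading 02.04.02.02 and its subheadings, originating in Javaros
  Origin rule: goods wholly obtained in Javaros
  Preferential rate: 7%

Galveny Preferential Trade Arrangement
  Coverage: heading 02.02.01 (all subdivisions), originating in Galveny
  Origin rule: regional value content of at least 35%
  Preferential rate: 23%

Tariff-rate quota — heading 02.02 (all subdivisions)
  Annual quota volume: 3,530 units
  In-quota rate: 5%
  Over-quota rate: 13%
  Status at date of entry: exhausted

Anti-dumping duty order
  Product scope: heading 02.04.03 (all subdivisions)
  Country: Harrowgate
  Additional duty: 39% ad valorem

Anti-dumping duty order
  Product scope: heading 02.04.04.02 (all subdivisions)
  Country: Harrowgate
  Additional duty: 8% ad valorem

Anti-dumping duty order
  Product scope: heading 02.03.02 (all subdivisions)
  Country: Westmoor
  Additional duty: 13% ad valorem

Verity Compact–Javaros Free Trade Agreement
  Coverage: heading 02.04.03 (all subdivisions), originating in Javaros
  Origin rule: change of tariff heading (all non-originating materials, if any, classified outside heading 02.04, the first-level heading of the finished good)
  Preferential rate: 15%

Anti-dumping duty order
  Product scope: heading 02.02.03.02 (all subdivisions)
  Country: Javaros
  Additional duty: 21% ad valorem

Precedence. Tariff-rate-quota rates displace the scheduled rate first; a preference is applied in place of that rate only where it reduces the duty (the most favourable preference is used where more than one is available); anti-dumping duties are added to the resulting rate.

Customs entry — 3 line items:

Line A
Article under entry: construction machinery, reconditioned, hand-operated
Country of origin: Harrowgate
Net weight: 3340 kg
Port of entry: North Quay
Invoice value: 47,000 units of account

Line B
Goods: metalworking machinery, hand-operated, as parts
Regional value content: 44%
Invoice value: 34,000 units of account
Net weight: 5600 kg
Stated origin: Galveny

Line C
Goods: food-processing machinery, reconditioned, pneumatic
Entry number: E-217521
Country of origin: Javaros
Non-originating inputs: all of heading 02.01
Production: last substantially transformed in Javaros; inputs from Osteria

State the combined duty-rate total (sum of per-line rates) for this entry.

Line A: construction → 02.03; hand-operated → 02.03.02; reconditioned → 02.03.02.03. Scheduled 15%. No special measure applies. → 15%.
Line B: metalworking → 02.02; hand-operated → 02.02.01; as parts → 02.02.01.02. Scheduled 2%. quota on 02.02 exhausted → over-quota 13%; Galveny agreement on 02.02.01: RVC ≥ 35% → 23% available; preference 23% not lower than 13% → no reduction. → 13%.
Line C: food-processing → 02.04; pneumatic → 02.04.01; reconditioned → 02.04.01.01. Scheduled 5%. Javaros agreement on 02.04.02.02: 02.04.01.01 not covered; Javaros agreement on 02.04.03: 02.04.01.01 not covered. → 5%.
Sum: 15% + 13% + 5% = 33%.

33%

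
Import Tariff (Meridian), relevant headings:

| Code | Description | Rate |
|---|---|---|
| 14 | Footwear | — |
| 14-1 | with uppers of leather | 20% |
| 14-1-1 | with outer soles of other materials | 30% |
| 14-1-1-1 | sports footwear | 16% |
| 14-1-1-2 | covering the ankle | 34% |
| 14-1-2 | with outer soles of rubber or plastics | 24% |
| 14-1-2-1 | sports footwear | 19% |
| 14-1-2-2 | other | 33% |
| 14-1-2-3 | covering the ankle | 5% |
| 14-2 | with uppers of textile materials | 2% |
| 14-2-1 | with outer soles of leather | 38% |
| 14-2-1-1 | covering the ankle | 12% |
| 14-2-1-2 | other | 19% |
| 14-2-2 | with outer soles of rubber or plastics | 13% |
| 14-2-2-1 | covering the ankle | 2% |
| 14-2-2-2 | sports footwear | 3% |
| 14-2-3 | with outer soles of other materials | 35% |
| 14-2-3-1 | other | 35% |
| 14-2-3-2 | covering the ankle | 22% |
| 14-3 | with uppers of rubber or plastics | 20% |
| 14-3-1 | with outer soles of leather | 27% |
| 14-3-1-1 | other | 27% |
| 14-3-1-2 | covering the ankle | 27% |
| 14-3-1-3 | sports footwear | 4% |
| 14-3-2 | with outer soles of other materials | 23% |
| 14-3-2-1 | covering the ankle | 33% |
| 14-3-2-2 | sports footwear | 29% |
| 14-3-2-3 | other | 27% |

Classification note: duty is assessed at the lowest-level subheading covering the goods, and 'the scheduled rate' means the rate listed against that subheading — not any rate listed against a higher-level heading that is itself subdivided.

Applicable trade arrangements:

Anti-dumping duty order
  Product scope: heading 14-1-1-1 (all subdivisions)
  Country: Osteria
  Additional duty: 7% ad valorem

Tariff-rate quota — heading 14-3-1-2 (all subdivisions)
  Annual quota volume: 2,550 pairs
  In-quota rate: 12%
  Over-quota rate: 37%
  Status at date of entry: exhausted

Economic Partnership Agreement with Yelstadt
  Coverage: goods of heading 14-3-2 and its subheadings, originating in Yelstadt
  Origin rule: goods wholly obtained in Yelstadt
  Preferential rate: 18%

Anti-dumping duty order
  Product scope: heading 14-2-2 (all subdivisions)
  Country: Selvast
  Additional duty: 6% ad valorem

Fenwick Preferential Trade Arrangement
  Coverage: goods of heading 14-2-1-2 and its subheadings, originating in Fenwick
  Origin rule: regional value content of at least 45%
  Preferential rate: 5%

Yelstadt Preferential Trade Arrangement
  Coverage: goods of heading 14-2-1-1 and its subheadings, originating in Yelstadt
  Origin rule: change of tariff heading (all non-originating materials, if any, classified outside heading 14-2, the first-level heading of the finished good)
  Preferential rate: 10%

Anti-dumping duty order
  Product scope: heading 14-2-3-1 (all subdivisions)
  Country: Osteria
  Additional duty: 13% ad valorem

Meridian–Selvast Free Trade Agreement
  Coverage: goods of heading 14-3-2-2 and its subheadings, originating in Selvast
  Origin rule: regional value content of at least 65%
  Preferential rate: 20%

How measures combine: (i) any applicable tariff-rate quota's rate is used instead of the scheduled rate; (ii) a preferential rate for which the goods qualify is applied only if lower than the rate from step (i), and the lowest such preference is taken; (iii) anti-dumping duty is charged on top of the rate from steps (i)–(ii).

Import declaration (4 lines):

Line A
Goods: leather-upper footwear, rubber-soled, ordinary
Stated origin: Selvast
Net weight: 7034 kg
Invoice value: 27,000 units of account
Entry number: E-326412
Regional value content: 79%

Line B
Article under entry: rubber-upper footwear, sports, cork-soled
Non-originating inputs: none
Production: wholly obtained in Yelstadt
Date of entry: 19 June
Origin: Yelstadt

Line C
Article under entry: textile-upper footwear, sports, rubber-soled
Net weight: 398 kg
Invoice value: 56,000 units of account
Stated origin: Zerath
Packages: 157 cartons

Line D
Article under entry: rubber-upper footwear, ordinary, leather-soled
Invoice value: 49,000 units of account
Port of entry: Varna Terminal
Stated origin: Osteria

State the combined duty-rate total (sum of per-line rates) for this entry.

81%

Line A: leather-upper → 14-1; rubber-soled → 14-1-2; ordinary → 14-1-2-2. Scheduled 33%. Selvast agreement on 14-3-2-2: 14-1-2-2 not covered. → 33%.
Line B: rubber-upper → 14-3; cork-soled → 14-3-2; sports → 14-3-2-2. Scheduled 29%. Yelstadt agreement on 14-3-2: wholly obtained → 18% available; Yelstadt agreement on 14-2-1-1: 14-3-2-2 not covered; preferential 18%. → 18%.
Line C: textile-upper → 14-2; rubber-soled → 14-2-2; sports → 14-2-2-2. Scheduled 3%. No special measure applies. → 3%.
Line D: rubber-upper → 14-3; leather-soled → 14-3-1; ordinary → 14-3-1-1. Scheduled 27%. No special measure applies. → 27%.
Sum: 33% + 18% + 3% + 27% = 81%.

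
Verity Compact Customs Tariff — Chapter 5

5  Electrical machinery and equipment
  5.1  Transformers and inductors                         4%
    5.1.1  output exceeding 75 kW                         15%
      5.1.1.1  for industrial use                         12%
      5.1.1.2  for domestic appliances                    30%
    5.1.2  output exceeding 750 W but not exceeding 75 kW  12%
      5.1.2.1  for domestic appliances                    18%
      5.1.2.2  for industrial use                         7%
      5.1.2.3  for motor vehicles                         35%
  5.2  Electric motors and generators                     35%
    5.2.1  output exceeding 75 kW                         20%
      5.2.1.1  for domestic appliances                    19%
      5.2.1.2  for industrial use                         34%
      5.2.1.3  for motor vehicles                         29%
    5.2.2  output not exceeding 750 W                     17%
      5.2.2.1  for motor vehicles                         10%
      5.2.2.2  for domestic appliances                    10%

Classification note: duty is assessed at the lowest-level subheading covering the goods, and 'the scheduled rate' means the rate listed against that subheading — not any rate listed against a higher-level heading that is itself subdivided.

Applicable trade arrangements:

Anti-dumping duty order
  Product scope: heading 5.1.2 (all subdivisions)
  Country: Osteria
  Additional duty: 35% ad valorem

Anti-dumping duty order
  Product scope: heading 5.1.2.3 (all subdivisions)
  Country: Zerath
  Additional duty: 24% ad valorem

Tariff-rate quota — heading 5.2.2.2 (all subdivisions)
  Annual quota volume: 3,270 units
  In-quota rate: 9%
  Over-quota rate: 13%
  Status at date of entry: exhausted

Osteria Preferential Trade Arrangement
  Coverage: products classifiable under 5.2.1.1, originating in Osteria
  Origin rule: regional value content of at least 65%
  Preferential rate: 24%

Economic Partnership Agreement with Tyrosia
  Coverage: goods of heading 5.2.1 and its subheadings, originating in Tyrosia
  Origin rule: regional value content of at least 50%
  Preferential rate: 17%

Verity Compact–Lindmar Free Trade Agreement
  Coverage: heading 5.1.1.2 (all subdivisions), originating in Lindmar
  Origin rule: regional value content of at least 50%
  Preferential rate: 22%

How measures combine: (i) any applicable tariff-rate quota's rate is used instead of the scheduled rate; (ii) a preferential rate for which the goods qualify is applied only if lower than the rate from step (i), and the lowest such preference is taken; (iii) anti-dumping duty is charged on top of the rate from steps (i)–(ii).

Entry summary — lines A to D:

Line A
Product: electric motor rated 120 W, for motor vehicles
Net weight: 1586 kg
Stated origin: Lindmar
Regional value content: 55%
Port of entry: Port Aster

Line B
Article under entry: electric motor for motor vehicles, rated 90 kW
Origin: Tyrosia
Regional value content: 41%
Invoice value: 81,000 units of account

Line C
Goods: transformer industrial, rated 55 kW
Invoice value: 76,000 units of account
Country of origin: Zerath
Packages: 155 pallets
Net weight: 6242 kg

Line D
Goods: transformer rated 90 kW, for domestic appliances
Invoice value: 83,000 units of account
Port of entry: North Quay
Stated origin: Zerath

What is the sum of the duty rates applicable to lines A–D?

76%

Line A: electric motor → 5.2; rated 120 W → 5.2.2; for motor vehicles → 5.2.2.1. Scheduled 10%. Lindmar agreement on 5.1.1.2: 5.2.2.1 not covered. → 10%.
Line B: electric motor → 5.2; rated 90 kW → 5.2.1; for motor vehicles → 5.2.1.3. Scheduled 29%. Tyrosia agreement on 5.2.1: RVC < 50%. → 29%.
Line C: transformer → 5.1; rated 55 kW → 5.1.2; industrial → 5.1.2.2. Scheduled 7%. No special measure applies. → 7%.
Line D: transformer → 5.1; rated 90 kW → 5.1.1; for domestic appliances → 5.1.1.2. Scheduled 30%. No special measure applies. → 30%.
Sum: 10% + 29% + 7% + 30% = 76%.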